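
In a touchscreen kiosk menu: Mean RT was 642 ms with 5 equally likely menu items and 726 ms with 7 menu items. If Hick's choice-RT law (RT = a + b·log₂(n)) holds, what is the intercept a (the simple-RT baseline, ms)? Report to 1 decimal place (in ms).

240.2 ms

b = (RT₂ − RT₁)/(log₂ n₂ − log₂ n₁) = (726 − 642)/(2.8074 − 2.3219) = 173.044 ms/bit.
Intercept: a = 642 − 173.044·log₂(5) = 240.205 ms.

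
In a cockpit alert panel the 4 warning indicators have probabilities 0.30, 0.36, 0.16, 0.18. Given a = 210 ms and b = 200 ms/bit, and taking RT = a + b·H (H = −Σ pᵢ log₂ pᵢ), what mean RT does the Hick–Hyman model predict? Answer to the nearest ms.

594 ms

Entropy contributions −pᵢ log₂ pᵢ: 0.5211, 0.5306, 0.4230, 0.4453; sum H = 1.9200 bits.
RT = a + bH = 210 + 200·1.9200 = 594.01 ms.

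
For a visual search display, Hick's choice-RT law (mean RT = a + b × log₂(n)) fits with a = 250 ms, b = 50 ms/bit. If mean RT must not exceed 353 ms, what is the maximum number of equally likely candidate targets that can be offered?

Set 250 + 50·log₂ n ≤ 353 → log₂ n ≤ (353 − 250)/50 = 2.0600.
So n ≤ 2^2.0600 = 4.170; the largest integer n is 4.

4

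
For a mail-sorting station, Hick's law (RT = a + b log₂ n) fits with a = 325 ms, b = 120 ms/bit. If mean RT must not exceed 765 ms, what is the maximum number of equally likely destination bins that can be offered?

12

120·log₂ n ≤ 765 − 325 = 440, giving log₂ n ≤ 3.6667 and n ≤ 12.699. The largest whole number is 12.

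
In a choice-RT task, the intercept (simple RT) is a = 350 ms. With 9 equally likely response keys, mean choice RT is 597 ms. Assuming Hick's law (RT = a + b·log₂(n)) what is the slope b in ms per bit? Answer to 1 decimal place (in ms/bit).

77.9 ms/bit

log₂(9) = 3.1699 bits.
b = (RT − a)/log₂ n = (597 − 350) / 3.1699 = 77.920 ms/bit.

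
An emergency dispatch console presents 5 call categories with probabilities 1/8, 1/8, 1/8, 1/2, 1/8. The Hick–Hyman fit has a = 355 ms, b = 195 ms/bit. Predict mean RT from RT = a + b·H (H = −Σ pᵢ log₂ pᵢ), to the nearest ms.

Each term −pᵢ log₂ pᵢ: 0.125·3 + 0.125·3 + 0.125·3 + 0.5·1 + 0.125·3; summed, H = 2.000 bits.
Mean RT = a + bH = 355 + 195·2.000 = 745.00 ms.

745 ms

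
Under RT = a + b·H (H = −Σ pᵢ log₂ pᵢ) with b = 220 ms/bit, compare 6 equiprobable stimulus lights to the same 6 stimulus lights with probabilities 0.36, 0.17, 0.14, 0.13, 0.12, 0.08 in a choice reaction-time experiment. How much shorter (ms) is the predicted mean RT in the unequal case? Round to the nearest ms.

Equiprobable entropy H₀ = log₂ 6 = 2.5850 bits.
Skewed entropy H = −Σ pᵢ log₂ pᵢ = 2.4035 bits.
ΔRT = b·(H₀ − H) = 220 × 0.1814 = 39.91 ms.

40 ms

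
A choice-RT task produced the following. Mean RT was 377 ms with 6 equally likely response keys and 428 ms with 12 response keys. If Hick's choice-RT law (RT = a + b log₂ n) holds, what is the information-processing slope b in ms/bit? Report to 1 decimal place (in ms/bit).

51.0 ms/bit

Slope: b = (428 − 377) / (log₂ 12 − log₂ 6) = 51/1.0000 = 51.000 ms/bit.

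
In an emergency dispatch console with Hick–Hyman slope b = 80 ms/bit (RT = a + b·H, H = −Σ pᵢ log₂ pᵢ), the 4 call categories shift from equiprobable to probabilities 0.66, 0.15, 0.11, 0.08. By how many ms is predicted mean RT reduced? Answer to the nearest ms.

Equiprobable entropy H₀ = log₂ 4 = 2.0000 bits.
Skewed entropy H = −Σ pᵢ log₂ pᵢ = 1.4480 bits.
ΔRT = b·(H₀ − H) = 80 × 0.5520 = 44.16 ms.

44 ms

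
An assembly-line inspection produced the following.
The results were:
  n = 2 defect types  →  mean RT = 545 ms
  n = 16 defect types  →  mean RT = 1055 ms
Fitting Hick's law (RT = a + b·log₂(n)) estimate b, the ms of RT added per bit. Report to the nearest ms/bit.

The slope on a log₂ axis is (1055 − 545) / (4 − 1) = 170 ms/bit.

170 ms/bit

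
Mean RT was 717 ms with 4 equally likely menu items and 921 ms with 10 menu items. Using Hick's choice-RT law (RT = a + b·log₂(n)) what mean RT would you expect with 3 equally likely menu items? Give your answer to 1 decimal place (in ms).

653.0 ms

Solve the two-equation system in a and b:
  b = (921 − 717) / (log₂ 10 − log₂ 4) = 204 / (3.3219 − 2) = 154.320 ms/bit
  a = 717 − 154.320 × 2 = 408.360 ms
Then RT(3) = 408.360 + 154.320 × log₂ 3 = 408.360 + 154.320 × 1.5850 ≈ 652.951 ms.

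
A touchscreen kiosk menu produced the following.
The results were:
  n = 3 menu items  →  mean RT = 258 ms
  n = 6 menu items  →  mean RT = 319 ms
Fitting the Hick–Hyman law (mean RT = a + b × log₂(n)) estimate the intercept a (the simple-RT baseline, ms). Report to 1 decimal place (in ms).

161.3 ms

Slope: b = (319 − 258) / (log₂ 6 − log₂ 3) = 61/1.0000 = 61.000 ms/bit.
a = RT₁ − b·log₂ n₁ = 258 − 61.000 × 1.5850 = 161.317 ms.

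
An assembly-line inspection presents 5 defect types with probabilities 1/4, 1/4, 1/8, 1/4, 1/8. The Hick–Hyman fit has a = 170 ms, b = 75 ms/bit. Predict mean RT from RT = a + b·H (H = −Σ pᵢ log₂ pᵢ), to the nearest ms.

339 ms

Each term −pᵢ log₂ pᵢ: 0.25·2 + 0.25·2 + 0.125·3 + 0.25·2 + 0.125·3; summed, H = 2.250 bits.
Mean RT = a + bH = 170 + 75·2.250 = 338.75 ms.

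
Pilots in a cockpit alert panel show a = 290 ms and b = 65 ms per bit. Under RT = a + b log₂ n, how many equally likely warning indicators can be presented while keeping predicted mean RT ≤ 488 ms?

Information budget: (488 − 290)/65 = 3.0462 bits, so n ≤ 2^3.0462 = 8.260 → at most 8.

8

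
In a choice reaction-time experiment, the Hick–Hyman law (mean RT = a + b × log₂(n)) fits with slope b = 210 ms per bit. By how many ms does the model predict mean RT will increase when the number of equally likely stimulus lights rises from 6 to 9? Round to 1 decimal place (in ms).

Only the slope matters, since a is common to both: ΔRT = b·log₂(n₂/n₁).
log₂(9) − log₂(6) = 3.1699 − 2.5850 = 0.5850.
ΔRT = 210 × 0.5850 = 122.842 ms.

122.8 ms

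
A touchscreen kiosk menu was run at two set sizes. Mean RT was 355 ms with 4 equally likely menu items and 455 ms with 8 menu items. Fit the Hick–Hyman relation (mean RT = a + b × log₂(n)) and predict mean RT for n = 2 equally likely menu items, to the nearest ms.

Fit slope and intercept:
  b = (455 − 355) / (log₂ 8 − log₂ 4) = 100 / (3 − 2) = 100 ms/bit
  a = 355 − 100 × 2 = 155 ms
Then RT(2) = 155 + 100 × log₂ 2 = 155 + 100 × 1 ≈ 255.000 ms.

255 ms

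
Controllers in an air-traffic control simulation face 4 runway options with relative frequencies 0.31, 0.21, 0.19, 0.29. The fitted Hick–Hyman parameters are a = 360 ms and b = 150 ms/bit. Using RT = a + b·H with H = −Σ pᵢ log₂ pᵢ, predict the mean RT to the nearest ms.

655 ms

H = 0.31·log₂(1/0.31) + 0.21·log₂(1/0.21) + 0.19·log₂(1/0.19) + 0.29·log₂(1/0.29) = 1.9697 bits.
RT = 360 + 150 × 1.9697 = 655.46 ms.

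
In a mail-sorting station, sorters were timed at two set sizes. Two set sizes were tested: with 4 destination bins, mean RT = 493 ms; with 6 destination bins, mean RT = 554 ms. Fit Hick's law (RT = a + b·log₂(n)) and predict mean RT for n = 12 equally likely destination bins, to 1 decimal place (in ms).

658.3 ms

Fit slope and intercept:
  b = (554 − 493) / (log₂ 6 − log₂ 4) = 61 / (2.5850 − 2) = 104.280 ms/bit
  a = 493 − 104.280 × 2 = 284.440 ms
Then RT(12) = 284.440 + 104.280 × log₂ 12 = 284.440 + 104.280 × 3.5850 ≈ 658.280 ms.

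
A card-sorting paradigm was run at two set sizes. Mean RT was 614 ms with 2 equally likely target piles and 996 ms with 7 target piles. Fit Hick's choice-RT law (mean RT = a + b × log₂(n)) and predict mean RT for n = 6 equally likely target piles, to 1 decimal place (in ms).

949.0 ms

With log₂ n on the abscissa the relation is linear; from the two conditions:
  b = (996 − 614) / (log₂ 7 − log₂ 2) = 382 / (2.8074 − 1) = 211.359 ms/bit
  a = 614 − 211.359 × 1 = 402.641 ms
Then RT(6) = 402.641 + 211.359 × log₂ 6 = 402.641 + 211.359 × 2.5850 ≈ 948.995 ms.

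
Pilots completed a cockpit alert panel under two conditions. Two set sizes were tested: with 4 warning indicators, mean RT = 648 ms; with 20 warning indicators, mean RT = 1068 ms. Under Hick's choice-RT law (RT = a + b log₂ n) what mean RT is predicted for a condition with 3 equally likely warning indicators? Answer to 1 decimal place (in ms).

572.9 ms

Solve the two-equation system in a and b:
  b = (1068 − 648) / (log₂ 20 − log₂ 4) = 420 / (4.3219 − 2) = 180.884 ms/bit
  a = 648 − 180.884 × 2 = 286.232 ms
Then RT(3) = 286.232 + 180.884 × log₂ 3 = 286.232 + 180.884 × 1.5850 ≈ 572.926 ms.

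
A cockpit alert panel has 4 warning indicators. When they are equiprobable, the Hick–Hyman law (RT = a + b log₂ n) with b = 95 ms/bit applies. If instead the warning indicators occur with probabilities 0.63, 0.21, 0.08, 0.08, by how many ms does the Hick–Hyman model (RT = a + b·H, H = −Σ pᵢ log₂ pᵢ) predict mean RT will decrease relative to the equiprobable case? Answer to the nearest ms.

50 ms

Equiprobable entropy H₀ = log₂ 4 = 2.0000 bits.
Skewed entropy H = −Σ pᵢ log₂ pᵢ = 1.4758 bits.
ΔRT = b·(H₀ − H) = 95 × 0.5242 = 49.80 ms.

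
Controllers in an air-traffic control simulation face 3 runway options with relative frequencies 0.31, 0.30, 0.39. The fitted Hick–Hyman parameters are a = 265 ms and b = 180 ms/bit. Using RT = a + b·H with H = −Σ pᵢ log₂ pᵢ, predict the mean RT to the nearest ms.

Entropy contributions −pᵢ log₂ pᵢ: 0.5238, 0.5211, 0.5298; sum H = 1.5747 bits.
RT = a + bH = 265 + 180·1.5747 = 548.44 ms.

548 ms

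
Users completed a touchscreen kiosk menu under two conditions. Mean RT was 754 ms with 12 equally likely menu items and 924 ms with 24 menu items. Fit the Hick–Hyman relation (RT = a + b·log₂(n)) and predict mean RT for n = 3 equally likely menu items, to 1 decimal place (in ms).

Solve the two-equation system in a and b:
  b = (924 − 754) / (log₂ 24 − log₂ 12) = 170 / (4.5850 − 3.5850) = 170.000 ms/bit
  a = 754 − 170.000 × 3.5850 = 144.556 ms
Then RT(3) = 144.556 + 170.000 × log₂ 3 = 144.556 + 170.000 × 1.5850 ≈ 414.000 ms.

414.0 ms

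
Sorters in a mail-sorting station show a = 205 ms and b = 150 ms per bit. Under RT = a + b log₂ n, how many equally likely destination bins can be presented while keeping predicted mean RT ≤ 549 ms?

4

Set 205 + 150·log₂ n ≤ 549 → log₂ n ≤ (549 − 205)/150 = 2.2933.
So n ≤ 2^2.2933 = 4.902; the largest integer n is 4.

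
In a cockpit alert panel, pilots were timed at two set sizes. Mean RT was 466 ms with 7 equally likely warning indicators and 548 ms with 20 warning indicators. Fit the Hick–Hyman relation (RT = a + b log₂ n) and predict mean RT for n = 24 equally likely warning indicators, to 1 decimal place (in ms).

Fit slope and intercept:
  b = (548 − 466) / (log₂ 20 − log₂ 7) = 82 / (4.3219 − 2.8074) = 54.141 ms/bit
  a = 466 − 54.141 × 2.8074 = 314.008 ms
Then RT(24) = 314.008 + 54.141 × log₂ 24 = 314.008 + 54.141 × 4.5850 ≈ 562.241 ms.

562.2 ms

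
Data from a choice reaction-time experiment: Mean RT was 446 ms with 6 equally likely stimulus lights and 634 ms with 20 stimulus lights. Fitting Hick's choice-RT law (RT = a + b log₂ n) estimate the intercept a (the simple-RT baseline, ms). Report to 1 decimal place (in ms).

166.2 ms

b = (RT₂ − RT₁)/(log₂ n₂ − log₂ n₁) = (634 − 446)/(4.3219 − 2.5850) = 108.235 ms/bit.
Intercept: a = 446 − 108.235·log₂(6) = 166.217 ms.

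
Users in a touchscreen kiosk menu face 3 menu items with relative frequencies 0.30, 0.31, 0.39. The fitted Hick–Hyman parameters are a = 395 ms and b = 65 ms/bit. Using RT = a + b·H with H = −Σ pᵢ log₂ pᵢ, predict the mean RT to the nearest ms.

H = 0.30·log₂(1/0.30) + 0.31·log₂(1/0.31) + 0.39·log₂(1/0.39) = 1.5747 bits.
RT = 395 + 65 × 1.5747 = 497.35 ms.

497 ms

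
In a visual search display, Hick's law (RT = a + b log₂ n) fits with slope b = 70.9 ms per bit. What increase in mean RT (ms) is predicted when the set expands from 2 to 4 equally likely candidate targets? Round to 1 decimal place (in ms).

70.9 ms

Only the slope matters, since a is common to both: ΔRT = b·log₂(n₂/n₁).
log₂(4) − log₂(2) = log₂(4/2) = log₂(2) = 1.
ΔRT = 70.9 × 1.0000 = 70.900 ms.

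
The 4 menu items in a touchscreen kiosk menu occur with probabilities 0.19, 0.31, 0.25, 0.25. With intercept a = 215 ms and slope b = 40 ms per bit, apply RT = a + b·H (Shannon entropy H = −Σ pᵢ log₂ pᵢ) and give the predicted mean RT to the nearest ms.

294 ms

H = 0.19·log₂(1/0.19) + 0.31·log₂(1/0.31) + 0.25·log₂(1/0.25) + 0.25·log₂(1/0.25) = 1.9790 bits.
RT = 215 + 40 × 1.9790 = 294.16 ms.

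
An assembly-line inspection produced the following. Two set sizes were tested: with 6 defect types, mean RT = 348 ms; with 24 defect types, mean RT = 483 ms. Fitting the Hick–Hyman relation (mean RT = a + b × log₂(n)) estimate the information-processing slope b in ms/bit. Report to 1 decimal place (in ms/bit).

Slope: b = (483 − 348) / (log₂ 24 − log₂ 6) = 135/2.0000 = 67.500 ms/bit.

67.5 ms/bit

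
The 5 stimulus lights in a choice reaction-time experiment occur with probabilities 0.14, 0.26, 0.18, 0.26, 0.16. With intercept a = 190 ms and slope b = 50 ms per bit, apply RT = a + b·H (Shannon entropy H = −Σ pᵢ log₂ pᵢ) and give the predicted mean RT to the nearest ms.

Entropy contributions −pᵢ log₂ pᵢ: 0.3971, 0.5053, 0.4453, 0.5053, 0.4230; sum H = 2.2760 bits.
RT = a + bH = 190 + 50·2.2760 = 303.80 ms.

304 ms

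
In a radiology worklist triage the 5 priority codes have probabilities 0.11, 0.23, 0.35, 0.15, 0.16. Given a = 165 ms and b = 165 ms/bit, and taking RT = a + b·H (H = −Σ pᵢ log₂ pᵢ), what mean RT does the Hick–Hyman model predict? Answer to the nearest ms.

528 ms

H = 0.11·log₂(1/0.11) + 0.23·log₂(1/0.23) + 0.35·log₂(1/0.35) + 0.15·log₂(1/0.15) + 0.16·log₂(1/0.16) = 2.2016 bits.
RT = 165 + 165 × 2.2016 = 528.27 ms.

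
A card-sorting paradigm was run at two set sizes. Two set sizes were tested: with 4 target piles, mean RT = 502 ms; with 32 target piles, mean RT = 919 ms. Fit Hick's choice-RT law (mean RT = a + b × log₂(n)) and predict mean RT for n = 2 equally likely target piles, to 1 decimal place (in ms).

With log₂ n on the abscissa the relation is linear; from the two conditions:
  b = (919 − 502) / (log₂ 32 − log₂ 4) = 417 / (5 − 2) = 139.000 ms/bit
  a = 502 − 139.000 × 2 = 224.000 ms
Then RT(2) = 224.000 + 139.000 × log₂ 2 = 224.000 + 139.000 × 1 ≈ 363.000 ms.

363.0 ms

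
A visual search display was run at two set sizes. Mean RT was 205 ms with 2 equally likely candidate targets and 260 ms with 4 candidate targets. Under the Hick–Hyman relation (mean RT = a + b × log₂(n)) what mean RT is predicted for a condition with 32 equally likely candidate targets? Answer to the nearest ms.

Solve the two-equation system in a and b:
  b = (260 − 205) / (log₂ 4 − log₂ 2) = 55 / (2 − 1) = 55 ms/bit
  a = 205 − 55 × 1 = 150 ms
Then RT(32) = 150 + 55 × log₂ 32 = 150 + 55 × 5 ≈ 425.000 ms.

425 ms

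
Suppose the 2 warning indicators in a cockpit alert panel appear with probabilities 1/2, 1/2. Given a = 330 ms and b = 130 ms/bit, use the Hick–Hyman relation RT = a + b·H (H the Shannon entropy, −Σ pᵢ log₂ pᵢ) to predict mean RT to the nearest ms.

460 ms

Each term −pᵢ log₂ pᵢ: 0.5·1 + 0.5·1; summed, H = 1.000 bits.
Mean RT = a + bH = 330 + 130·1.000 = 460.00 ms.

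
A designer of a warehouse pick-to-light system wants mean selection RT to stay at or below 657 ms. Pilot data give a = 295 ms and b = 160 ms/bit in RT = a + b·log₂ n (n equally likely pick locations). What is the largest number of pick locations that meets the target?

Information budget: (657 − 295)/160 = 2.2625 bits, so n ≤ 2^2.2625 = 4.798 → at most 4.

4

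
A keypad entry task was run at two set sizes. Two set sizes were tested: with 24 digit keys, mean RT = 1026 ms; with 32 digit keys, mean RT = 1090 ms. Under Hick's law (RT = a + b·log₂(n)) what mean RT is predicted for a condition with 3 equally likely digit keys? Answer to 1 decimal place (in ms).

563.4 ms

With log₂ n on the abscissa the relation is linear; from the two conditions:
  b = (1090 − 1026) / (log₂ 32 − log₂ 24) = 64 / (5 − 4.5850) = 154.203 ms/bit
  a = 1026 − 154.203 × 4.5850 = 318.985 ms
Then RT(3) = 318.985 + 154.203 × log₂ 3 = 318.985 + 154.203 × 1.5850 ≈ 563.391 ms.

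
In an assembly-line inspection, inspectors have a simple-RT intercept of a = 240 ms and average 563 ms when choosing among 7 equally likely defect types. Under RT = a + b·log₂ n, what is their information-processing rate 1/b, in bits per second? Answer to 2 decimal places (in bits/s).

8.69 bits/s

b = (563 − 240)/log₂ 7 = 323/2.8074 = 115.055 ms per bit = 0.11505 s/bit; the reciprocal is 8.692 bits/s.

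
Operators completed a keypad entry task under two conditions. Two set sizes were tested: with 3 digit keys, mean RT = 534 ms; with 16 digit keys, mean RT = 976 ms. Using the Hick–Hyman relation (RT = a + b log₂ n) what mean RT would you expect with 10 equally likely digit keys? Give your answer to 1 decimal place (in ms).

Fit slope and intercept:
  b = (976 − 534) / (log₂ 16 − log₂ 3) = 442 / (4 − 1.5850) = 183.020 ms/bit
  a = 534 − 183.020 × 1.5850 = 243.920 ms
Then RT(10) = 243.920 + 183.020 × log₂ 10 = 243.920 + 183.020 × 3.3219 ≈ 851.899 ms.

851.9 ms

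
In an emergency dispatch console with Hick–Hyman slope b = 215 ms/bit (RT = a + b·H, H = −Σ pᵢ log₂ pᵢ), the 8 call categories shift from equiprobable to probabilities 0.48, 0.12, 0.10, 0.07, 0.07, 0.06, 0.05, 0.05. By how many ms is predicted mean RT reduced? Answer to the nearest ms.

Equiprobable entropy H₀ = log₂ 8 = 3.0000 bits.
Skewed entropy H = −Σ pᵢ log₂ pᵢ = 2.4204 bits.
ΔRT = b·(H₀ − H) = 215 × 0.5796 = 124.62 ms.

125 ms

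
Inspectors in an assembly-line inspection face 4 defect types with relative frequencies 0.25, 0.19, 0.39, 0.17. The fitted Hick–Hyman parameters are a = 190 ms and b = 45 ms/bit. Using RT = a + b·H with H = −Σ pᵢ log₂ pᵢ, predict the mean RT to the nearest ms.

276 ms

Entropy contributions −pᵢ log₂ pᵢ: 0.5000, 0.4552, 0.5298, 0.4346; sum H = 1.9196 bits.
RT = a + bH = 190 + 45·1.9196 = 276.38 ms.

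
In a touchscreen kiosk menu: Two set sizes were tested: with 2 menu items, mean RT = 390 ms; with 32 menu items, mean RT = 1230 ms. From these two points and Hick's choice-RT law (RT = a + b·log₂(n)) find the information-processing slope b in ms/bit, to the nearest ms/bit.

210 ms/bit

b = (RT₂ − RT₁)/(log₂ n₂ − log₂ n₁) = (1230 − 390)/(5 − 1) = 210 ms/bit.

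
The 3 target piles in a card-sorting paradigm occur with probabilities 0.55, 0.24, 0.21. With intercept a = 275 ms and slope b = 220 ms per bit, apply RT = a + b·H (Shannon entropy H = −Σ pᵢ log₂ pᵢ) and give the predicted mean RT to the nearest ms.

592 ms

Entropy contributions −pᵢ log₂ pᵢ: 0.4744, 0.4941, 0.4728; sum H = 1.4413 bits.
RT = a + bH = 275 + 220·1.4413 = 592.09 ms.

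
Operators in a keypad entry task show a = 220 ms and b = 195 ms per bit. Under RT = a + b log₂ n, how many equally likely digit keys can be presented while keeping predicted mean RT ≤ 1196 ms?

32

195·log₂ n ≤ 1196 − 220 = 976, giving log₂ n ≤ 5.0051 and n ≤ 32.114. The largest whole number is 32.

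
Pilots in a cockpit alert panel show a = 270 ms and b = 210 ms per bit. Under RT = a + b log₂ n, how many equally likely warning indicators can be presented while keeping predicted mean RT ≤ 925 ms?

8

210·log₂ n ≤ 925 − 270 = 655, giving log₂ n ≤ 3.1190 and n ≤ 8.688. The largest whole number is 8.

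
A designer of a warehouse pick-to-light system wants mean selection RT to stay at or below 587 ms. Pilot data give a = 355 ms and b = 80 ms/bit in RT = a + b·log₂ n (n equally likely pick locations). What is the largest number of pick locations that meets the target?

7

Information budget: (587 − 355)/80 = 2.9000 bits, so n ≤ 2^2.9000 = 7.464 → at most 7.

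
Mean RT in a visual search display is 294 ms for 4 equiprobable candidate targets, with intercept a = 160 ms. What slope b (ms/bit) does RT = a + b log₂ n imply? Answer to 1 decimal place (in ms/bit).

4 alternatives carry log₂ 4 = 2 bits; the choice cost is 294 − 160 = 134 ms, so b = 134/2 = 67.000 ms/bit.

67.0 ms/bit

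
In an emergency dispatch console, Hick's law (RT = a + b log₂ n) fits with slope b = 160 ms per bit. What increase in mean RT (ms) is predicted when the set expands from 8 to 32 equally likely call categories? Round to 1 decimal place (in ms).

320.0 ms

Only the slope matters, since a is common to both: ΔRT = b·log₂(n₂/n₁).
log₂(32) − log₂(8) = log₂(32/8) = log₂(4) = 2.
ΔRT = 160 × 2.0000 = 320.000 ms.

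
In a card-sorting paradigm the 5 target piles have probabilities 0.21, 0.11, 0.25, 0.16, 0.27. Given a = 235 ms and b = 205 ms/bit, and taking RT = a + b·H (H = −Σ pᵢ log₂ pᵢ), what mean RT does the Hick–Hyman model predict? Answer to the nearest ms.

698 ms

H = 0.21·log₂(1/0.21) + 0.11·log₂(1/0.11) + 0.25·log₂(1/0.25) + 0.16·log₂(1/0.16) + 0.27·log₂(1/0.27) = 2.2561 bits.
RT = 235 + 205 × 2.2561 = 697.51 ms.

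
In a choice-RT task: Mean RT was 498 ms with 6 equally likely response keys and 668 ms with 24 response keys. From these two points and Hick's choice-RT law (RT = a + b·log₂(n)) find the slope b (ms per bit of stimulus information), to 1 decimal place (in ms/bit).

85.0 ms/bit

The slope on a log₂ axis is (668 − 498) / (4.5850 − 2.5850) = 85.000 ms/bit.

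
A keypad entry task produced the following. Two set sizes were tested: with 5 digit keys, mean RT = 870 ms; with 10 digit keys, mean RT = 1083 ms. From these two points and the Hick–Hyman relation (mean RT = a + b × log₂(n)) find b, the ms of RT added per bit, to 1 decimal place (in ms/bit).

Slope: b = (1083 − 870) / (log₂ 10 − log₂ 5) = 213/1.0000 = 213.000 ms/bit.

213.0 ms/bit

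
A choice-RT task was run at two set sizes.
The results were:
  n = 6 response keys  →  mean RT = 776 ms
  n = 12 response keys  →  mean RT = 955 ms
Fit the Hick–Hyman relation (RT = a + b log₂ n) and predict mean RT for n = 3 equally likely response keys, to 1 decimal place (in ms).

597.0 ms

RT is linear in log₂ n, so two points fix the line:
  b = (955 − 776) / (log₂ 12 − log₂ 6) = 179 / (3.5850 − 2.5850) = 179.000 ms/bit
  a = 776 − 179.000 × 2.5850 = 313.292 ms
Then RT(3) = 313.292 + 179.000 × log₂ 3 = 313.292 + 179.000 × 1.5850 ≈ 597.000 ms.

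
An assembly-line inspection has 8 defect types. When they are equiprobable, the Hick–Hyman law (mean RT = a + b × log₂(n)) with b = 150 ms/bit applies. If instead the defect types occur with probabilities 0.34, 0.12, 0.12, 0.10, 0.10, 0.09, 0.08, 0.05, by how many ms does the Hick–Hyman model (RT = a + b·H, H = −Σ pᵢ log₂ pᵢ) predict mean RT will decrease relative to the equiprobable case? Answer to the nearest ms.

Equiprobable entropy H₀ = log₂ 8 = 3.0000 bits.
Skewed entropy H = −Σ pᵢ log₂ pᵢ = 2.7480 bits.
ΔRT = b·(H₀ − H) = 150 × 0.2520 = 37.81 ms.

38 ms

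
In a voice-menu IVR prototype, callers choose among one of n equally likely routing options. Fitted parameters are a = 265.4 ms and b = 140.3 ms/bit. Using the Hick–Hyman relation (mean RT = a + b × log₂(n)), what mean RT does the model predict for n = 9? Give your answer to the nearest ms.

log₂(9) = 3.1699 bits, so RT = 265.4 + 140.3 × 3.1699 ≈ 710.140 ms.

710 ms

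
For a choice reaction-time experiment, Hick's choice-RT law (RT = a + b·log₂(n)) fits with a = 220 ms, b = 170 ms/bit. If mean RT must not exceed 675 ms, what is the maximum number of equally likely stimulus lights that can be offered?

6

Information budget: (675 − 220)/170 = 2.6765 bits, so n ≤ 2^2.6765 = 6.393 → at most 6.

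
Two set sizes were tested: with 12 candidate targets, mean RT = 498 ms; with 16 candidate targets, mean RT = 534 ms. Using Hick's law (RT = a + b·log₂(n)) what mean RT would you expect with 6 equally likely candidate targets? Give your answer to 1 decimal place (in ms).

Fit slope and intercept:
  b = (534 − 498) / (log₂ 16 − log₂ 12) = 36 / (4 − 3.5850) = 86.739 ms/bit
  a = 498 − 86.739 × 3.5850 = 187.043 ms
Then RT(6) = 187.043 + 86.739 × log₂ 6 = 187.043 + 86.739 × 2.5850 ≈ 411.261 ms.

411.3 ms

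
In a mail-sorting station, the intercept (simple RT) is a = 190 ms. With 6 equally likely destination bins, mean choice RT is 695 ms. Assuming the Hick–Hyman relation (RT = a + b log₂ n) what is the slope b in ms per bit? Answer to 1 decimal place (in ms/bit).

195.4 ms/bit

6 alternatives carry log₂ 6 = 2.5850 bits; the choice cost is 695 − 190 = 505 ms, so b = 505/2.5850 = 195.361 ms/bit.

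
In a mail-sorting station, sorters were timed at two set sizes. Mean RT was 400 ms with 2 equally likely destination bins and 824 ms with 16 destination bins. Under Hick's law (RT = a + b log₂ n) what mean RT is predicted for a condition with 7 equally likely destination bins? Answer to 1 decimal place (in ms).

655.4 ms

Solve the two-equation system in a and b:
  b = (824 − 400) / (log₂ 16 − log₂ 2) = 424 / (4 − 1) = 141.333 ms/bit
  a = 400 − 141.333 × 1 = 258.667 ms
Then RT(7) = 258.667 + 141.333 × log₂ 7 = 258.667 + 141.333 × 2.8074 ≈ 655.439 ms.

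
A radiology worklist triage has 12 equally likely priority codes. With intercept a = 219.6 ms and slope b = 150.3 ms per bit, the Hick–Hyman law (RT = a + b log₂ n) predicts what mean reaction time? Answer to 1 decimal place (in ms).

758.4 ms

log₂(12) = 3.5850 bits, so RT = 219.6 + 150.3 × 3.5850 ≈ 758.420 ms.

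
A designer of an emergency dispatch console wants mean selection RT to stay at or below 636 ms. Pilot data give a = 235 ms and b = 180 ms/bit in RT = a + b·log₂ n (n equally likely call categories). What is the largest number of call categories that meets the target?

4

180·log₂ n ≤ 636 − 235 = 401, giving log₂ n ≤ 2.2278 and n ≤ 4.684. The largest whole number is 4.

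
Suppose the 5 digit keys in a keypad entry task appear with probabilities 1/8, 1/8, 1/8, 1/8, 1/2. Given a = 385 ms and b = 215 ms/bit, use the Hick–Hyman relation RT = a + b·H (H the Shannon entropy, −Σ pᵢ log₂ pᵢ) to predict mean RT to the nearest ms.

H = −Σ pᵢ log₂ pᵢ = 0.125·3 + 0.125·3 + 0.125·3 + 0.125·3 + 0.5·1 = 2.000 bits.
RT = 385 + 215 × 2.000 = 815.00 ms.

815 ms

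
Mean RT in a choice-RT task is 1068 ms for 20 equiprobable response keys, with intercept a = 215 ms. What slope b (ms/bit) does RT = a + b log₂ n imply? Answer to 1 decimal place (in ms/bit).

197.4 ms/bit

b = (1068 − 215) / log₂(20) = 853 / 4.3219 = 197.366 ms/bit.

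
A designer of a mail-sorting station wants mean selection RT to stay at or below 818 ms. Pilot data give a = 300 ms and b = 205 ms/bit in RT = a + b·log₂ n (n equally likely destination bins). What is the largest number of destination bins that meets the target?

Set 300 + 205·log₂ n ≤ 818 → log₂ n ≤ (818 − 300)/205 = 2.5268.
So n ≤ 2^2.5268 = 5.763; the largest integer n is 5.

5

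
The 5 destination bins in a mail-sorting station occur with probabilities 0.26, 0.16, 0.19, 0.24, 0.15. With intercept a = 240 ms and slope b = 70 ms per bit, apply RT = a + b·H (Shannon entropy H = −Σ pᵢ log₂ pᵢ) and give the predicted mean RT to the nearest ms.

H = 0.26·log₂(1/0.26) + 0.16·log₂(1/0.16) + 0.19·log₂(1/0.19) + 0.24·log₂(1/0.24) + 0.15·log₂(1/0.15) = 2.2882 bits.
RT = 240 + 70 × 2.2882 = 400.17 ms.

400 ms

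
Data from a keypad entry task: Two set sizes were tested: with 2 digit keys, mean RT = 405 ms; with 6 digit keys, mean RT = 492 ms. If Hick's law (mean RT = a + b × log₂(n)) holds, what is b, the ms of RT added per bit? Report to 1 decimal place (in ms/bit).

Slope: b = (492 − 405) / (log₂ 6 − log₂ 2) = 87/1.5850 = 54.891 ms/bit.

54.9 ms/bit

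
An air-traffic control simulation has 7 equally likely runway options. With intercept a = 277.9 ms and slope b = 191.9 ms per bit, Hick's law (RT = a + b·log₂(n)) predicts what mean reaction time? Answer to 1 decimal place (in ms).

log₂(7) = 2.8074 bits, so RT = 277.9 + 191.9 × 2.8074 ≈ 816.631 ms.

816.6 ms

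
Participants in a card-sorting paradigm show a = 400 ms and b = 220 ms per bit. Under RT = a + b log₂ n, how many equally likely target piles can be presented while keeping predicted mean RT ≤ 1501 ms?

Information budget: (1501 − 400)/220 = 5.0045 bits, so n ≤ 2^5.0045 = 32.101 → at most 32.

32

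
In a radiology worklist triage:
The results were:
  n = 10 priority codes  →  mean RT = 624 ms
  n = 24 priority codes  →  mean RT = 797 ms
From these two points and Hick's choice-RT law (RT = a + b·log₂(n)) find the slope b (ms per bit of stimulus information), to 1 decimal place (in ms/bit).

137.0 ms/bit

b = (RT₂ − RT₁)/(log₂ n₂ − log₂ n₁) = (797 − 624)/(4.5850 − 3.3219) = 136.972 ms/bit.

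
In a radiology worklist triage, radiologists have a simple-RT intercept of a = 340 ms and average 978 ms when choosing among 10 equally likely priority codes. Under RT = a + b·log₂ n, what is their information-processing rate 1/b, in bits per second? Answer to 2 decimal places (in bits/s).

5.21 bits/s

b = (978 − 340)/log₂ 10 = 638/3.3219 = 192.057 ms per bit = 0.19206 s/bit; the reciprocal is 5.207 bits/s.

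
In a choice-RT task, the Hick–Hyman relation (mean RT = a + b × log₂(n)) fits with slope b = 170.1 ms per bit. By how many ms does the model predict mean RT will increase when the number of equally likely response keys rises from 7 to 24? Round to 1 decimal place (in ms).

302.4 ms

ΔRT = (a + b log₂ n₂) − (a + b log₂ n₁) = b·(log₂ n₂ − log₂ n₁).
log₂(24) − log₂(7) = 4.5850 − 2.8074 = 1.7776.
ΔRT = 170.1 × 1.7776 = 302.371 ms.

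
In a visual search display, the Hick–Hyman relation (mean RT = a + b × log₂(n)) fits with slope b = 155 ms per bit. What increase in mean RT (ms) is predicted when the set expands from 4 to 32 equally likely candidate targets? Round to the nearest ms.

465 ms

The intercept a cancels: ΔRT = b·(log₂ n₂ − log₂ n₁) = b·log₂(n₂/n₁).
log₂(32) − log₂(4) = log₂(32/4) = log₂(8) = 3.
ΔRT = 155 × 3.0000 = 465.000 ms.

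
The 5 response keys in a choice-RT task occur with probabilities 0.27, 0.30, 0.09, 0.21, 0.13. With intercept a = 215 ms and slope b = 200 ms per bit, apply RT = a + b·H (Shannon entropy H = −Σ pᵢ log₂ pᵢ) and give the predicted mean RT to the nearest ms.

H = 0.27·log₂(1/0.27) + 0.30·log₂(1/0.30) + 0.09·log₂(1/0.09) + 0.21·log₂(1/0.21) + 0.13·log₂(1/0.13) = 2.1992 bits.
RT = 215 + 200 × 2.1992 = 654.85 ms.

655 ms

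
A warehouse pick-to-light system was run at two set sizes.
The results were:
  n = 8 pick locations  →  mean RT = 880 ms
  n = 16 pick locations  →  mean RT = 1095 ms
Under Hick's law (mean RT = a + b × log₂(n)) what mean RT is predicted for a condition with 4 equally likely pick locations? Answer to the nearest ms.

665 ms

Solve the two-equation system in a and b:
  b = (1095 − 880) / (log₂ 16 − log₂ 8) = 215 / (4 − 3) = 215 ms/bit
  a = 880 − 215 × 3 = 235 ms
Then RT(4) = 235 + 215 × log₂ 4 = 235 + 215 × 2 ≈ 665.000 ms.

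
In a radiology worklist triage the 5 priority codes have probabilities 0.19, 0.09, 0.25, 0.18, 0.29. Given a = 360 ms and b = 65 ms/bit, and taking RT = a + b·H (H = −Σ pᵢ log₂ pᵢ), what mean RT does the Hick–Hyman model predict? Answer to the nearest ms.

505 ms

Entropy contributions −pᵢ log₂ pᵢ: 0.4552, 0.3127, 0.5000, 0.4453, 0.5179; sum H = 2.2311 bits.
RT = a + bH = 360 + 65·2.2311 = 505.02 ms.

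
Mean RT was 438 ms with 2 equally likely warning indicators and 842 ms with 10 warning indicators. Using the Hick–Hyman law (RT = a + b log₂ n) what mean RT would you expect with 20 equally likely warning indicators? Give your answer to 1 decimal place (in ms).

1016.0 ms

RT is linear in log₂ n, so two points fix the line:
  b = (842 − 438) / (log₂ 10 − log₂ 2) = 404 / (3.3219 − 1) = 173.993 ms/bit
  a = 438 − 173.993 × 1 = 264.007 ms
Then RT(20) = 264.007 + 173.993 × log₂ 20 = 264.007 + 173.993 × 4.3219 ≈ 1015.993 ms.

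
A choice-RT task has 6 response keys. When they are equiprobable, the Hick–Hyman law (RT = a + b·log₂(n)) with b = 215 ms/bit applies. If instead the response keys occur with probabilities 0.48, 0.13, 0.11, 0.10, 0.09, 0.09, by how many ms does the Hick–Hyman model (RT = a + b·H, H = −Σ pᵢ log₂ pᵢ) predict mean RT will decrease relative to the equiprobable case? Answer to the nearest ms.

Equiprobable entropy H₀ = log₂ 6 = 2.5850 bits.
Skewed entropy H = −Σ pᵢ log₂ pᵢ = 2.1987 bits.
ΔRT = b·(H₀ − H) = 215 × 0.3863 = 83.05 ms.

83 ms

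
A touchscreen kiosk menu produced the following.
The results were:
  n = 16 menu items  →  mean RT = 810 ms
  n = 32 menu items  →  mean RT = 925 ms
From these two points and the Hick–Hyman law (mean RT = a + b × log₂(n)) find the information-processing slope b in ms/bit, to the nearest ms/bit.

115 ms/bit

Slope: b = (925 − 810) / (log₂ 32 − log₂ 16) = 115/1.0000 = 115 ms/bit.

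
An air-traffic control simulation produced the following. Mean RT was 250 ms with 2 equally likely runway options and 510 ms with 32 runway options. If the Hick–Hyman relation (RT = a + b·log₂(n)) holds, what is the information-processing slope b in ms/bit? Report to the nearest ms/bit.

65 ms/bit

Slope: b = (510 − 250) / (log₂ 32 − log₂ 2) = 260/4.0000 = 65 ms/bit.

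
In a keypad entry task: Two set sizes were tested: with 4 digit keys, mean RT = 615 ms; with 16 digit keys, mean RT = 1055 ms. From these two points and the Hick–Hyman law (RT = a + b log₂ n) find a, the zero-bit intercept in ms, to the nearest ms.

b = (RT₂ − RT₁)/(log₂ n₂ − log₂ n₁) = (1055 − 615)/(4 − 2) = 220 ms/bit.
a = RT₁ − b·log₂ n₁ = 615 − 220 × 2 = 175.000 ms.

175 ms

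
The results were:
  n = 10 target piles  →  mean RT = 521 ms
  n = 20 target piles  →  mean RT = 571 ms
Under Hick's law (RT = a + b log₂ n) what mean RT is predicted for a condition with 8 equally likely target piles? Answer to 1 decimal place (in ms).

With log₂ n on the abscissa the relation is linear; from the two conditions:
  b = (571 − 521) / (log₂ 20 − log₂ 10) = 50 / (4.3219 − 3.3219) = 50.000 ms/bit
  a = 521 − 50.000 × 3.3219 = 354.904 ms
Then RT(8) = 354.904 + 50.000 × log₂ 8 = 354.904 + 50.000 × 3 ≈ 504.904 ms.

504.9 ms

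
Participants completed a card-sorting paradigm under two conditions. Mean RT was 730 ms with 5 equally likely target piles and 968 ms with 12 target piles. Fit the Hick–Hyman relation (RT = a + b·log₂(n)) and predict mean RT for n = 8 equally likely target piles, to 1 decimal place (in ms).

857.8 ms

RT is linear in log₂ n, so two points fix the line:
  b = (968 − 730) / (log₂ 12 − log₂ 5) = 238 / (3.5850 − 2.3219) = 188.435 ms/bit
  a = 730 − 188.435 × 2.3219 = 292.467 ms
Then RT(8) = 292.467 + 188.435 × log₂ 8 = 292.467 + 188.435 × 3 ≈ 857.773 ms.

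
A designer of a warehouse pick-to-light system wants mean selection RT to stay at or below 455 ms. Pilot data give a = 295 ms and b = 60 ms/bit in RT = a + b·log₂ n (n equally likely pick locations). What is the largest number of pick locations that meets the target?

6

60·log₂ n ≤ 455 − 295 = 160, giving log₂ n ≤ 2.6667 and n ≤ 6.350. The largest whole number is 6.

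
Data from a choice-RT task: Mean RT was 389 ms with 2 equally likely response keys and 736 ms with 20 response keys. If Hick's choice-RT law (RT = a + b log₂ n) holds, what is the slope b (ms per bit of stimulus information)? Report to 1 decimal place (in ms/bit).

The slope on a log₂ axis is (736 − 389) / (4.3219 − 1) = 104.457 ms/bit.

104.5 ms/bit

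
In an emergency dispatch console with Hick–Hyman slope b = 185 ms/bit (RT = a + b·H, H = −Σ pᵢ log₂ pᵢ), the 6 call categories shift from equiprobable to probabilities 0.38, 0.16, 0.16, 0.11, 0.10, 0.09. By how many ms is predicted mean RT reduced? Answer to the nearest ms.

The RT saving is b·ΔH. Equiprobable H₀ = log₂(6) = 2.5850 bits; with the given probabilities H = 2.3716 bits.
b·(H₀ − H) = 185 × (2.5850 − 2.3716) = 39.47 ms.

39 ms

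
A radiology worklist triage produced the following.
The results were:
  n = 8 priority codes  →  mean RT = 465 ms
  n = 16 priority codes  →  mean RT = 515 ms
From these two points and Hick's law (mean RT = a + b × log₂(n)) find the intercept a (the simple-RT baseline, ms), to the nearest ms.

Slope: b = (515 − 465) / (log₂ 16 − log₂ 8) = 50/1.0000 = 50 ms/bit.
a = RT₁ − b·log₂ n₁ = 465 − 50 × 3 = 315.000 ms.

315 ms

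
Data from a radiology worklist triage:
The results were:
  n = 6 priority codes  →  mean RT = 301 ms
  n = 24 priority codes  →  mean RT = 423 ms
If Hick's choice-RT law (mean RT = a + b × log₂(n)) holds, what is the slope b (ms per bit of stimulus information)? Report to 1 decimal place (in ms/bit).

The slope on a log₂ axis is (423 − 301) / (4.5850 − 2.5850) = 61.000 ms/bit.

61.0 ms/bit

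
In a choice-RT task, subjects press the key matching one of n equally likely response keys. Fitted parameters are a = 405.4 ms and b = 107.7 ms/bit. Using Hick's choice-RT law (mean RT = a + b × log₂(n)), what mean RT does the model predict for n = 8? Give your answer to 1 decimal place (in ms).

log₂(8) = 3 bits, so RT = 405.4 + 107.7 × 3 ≈ 728.500 ms.

728.5 ms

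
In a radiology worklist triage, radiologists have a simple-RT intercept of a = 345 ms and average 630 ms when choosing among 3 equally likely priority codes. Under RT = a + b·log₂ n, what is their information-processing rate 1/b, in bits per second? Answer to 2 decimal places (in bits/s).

5.56 bits/s

b = (630 − 345)/log₂ 3 = 285/1.5850 = 179.815 ms per bit = 0.17981 s/bit; the reciprocal is 5.561 bits/s.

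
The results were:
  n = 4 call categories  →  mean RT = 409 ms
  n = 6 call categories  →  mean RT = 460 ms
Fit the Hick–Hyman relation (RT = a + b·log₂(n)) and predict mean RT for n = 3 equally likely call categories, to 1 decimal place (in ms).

Solve the two-equation system in a and b:
  b = (460 − 409) / (log₂ 6 − log₂ 4) = 51 / (2.5850 − 2) = 87.185 ms/bit
  a = 409 − 87.185 × 2 = 234.630 ms
Then RT(3) = 234.630 + 87.185 × log₂ 3 = 234.630 + 87.185 × 1.5850 ≈ 372.815 ms.

372.8 ms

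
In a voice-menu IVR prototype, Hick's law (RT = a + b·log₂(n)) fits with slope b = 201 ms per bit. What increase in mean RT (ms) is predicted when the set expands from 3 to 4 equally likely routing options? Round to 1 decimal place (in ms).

Only the slope matters, since a is common to both: ΔRT = b·log₂(n₂/n₁).
log₂(4) − log₂(3) = 2 − 1.5850 = 0.4150.
ΔRT = 201 × 0.4150 = 83.423 ms.

83.4 ms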